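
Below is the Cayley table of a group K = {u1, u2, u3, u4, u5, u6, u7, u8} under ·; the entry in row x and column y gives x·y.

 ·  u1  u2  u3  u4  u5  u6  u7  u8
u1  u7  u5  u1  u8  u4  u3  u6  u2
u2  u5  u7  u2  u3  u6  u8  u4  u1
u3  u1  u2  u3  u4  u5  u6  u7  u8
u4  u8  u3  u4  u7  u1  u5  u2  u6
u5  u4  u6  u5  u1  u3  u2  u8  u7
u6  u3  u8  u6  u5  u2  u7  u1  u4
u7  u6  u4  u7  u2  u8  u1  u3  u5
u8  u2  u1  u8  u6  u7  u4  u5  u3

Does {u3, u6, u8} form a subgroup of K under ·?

No

u6·u6 = u7, which is not in {u3, u6, u8}.
The subset is not closed under ·, so it is not a subgroup.
(Structurally, K here is isomorphic to Z_2 x Z_4.)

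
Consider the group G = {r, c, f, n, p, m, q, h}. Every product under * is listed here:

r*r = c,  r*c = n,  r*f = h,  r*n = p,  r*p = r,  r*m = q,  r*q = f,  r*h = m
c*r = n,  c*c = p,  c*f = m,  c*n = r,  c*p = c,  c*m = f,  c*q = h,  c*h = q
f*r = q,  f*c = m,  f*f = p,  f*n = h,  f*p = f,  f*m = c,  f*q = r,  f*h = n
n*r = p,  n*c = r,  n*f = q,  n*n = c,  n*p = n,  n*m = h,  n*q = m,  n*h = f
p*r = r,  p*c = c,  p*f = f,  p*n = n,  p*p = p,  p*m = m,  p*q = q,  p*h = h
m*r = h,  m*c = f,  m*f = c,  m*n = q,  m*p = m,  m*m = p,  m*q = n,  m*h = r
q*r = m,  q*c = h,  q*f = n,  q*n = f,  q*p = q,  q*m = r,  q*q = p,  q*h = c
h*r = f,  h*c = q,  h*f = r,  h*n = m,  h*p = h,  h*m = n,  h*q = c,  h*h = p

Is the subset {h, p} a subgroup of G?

{h, p} contains the identity p.
Checking products: every product of two elements of {h, p} (read from the table) lies in {h, p}, so the set is closed.
In a finite group, a nonempty closed subset is a subgroup. So {h, p} ≤ G.

Yes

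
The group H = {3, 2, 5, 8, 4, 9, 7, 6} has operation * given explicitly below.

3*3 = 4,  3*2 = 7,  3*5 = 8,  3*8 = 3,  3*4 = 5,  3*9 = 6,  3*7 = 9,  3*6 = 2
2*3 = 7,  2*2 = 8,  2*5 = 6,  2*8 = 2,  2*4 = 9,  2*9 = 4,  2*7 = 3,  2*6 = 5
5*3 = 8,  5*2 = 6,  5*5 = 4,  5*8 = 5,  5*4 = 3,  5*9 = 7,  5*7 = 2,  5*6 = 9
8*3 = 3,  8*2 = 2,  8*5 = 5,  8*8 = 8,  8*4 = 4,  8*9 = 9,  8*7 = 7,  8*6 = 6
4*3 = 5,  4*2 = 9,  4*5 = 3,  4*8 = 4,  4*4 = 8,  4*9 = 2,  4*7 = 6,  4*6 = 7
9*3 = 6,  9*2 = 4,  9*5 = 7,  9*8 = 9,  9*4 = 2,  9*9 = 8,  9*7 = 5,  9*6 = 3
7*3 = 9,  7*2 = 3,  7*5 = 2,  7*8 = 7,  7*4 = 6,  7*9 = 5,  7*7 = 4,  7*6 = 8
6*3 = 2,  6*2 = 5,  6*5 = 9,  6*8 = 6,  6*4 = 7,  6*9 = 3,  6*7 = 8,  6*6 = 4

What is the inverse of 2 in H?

First locate the identity: row 8 matches the header, so 8 is the identity.
Scan row 2 for 8: 2*2 = 8. Hence 2^(-1) = 2.
(Structurally, H here is isomorphic to Z_2 x Z_4.)

2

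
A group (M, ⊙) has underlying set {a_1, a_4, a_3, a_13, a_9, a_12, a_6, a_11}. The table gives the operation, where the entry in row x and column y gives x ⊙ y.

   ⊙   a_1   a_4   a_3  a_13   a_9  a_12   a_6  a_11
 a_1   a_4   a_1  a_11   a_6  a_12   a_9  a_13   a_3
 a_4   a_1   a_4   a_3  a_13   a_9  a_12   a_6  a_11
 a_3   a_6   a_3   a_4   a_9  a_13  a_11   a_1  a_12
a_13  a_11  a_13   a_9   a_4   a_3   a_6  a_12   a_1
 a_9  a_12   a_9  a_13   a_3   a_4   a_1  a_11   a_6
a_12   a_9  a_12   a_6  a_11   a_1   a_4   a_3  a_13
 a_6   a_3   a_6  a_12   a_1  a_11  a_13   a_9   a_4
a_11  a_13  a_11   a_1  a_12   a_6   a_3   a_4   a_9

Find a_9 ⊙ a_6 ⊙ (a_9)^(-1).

The identity is a_4. In row a_9, the entry a_4 sits in column a_9, so a_9^(-1) = a_9.
a_9 ⊙ a_6 = a_11
a_11 ⊙ a_9 = a_6

a_6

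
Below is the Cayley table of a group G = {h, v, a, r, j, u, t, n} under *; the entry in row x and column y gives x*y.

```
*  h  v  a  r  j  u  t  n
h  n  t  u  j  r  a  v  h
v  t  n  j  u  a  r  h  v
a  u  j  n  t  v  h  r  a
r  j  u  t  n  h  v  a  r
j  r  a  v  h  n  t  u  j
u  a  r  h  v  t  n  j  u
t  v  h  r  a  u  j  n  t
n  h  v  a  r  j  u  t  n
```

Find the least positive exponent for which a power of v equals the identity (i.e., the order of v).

2

The identity element is n (its row matches the header).
v^1 = v
v^2 = v*v = n
The first power of v equal to the identity is v^2, so ord(v) = 2.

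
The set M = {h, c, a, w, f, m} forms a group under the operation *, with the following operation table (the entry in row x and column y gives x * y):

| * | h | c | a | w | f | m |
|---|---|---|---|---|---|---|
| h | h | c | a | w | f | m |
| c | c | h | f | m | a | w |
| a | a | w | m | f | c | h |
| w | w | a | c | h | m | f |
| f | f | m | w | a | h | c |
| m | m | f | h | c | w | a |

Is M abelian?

a * c = w but c * a = f.
Since a and c do not commute, M is not abelian.

No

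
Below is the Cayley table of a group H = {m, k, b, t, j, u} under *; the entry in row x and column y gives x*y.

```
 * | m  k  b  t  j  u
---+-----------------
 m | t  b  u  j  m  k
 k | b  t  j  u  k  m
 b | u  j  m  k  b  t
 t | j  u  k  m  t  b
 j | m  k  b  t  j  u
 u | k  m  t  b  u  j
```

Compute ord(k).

6

The identity element is j (its row matches the header).
k^1 = k
k^2 = k*k = t
k^3 = t*k = u
k^4 = u*k = m
k^5 = m*k = b
k^6 = b*k = j
The first power of k equal to the identity is k^6, so ord(k) = 6.
(Structurally, H here is isomorphic to the cyclic group Z_6.)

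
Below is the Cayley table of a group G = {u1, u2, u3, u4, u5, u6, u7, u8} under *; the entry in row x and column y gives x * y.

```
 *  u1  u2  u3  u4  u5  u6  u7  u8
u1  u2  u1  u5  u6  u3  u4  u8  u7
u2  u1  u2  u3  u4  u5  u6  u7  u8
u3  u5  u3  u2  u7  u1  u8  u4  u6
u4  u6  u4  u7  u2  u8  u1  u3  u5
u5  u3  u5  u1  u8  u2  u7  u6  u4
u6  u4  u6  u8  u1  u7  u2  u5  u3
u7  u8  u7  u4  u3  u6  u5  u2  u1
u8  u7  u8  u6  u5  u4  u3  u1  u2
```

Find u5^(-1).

u5

First locate the identity: row u2 matches the header, so u2 is the identity.
Scan row u5 for u2: u5 * u5 = u2. Hence u5^(-1) = u5.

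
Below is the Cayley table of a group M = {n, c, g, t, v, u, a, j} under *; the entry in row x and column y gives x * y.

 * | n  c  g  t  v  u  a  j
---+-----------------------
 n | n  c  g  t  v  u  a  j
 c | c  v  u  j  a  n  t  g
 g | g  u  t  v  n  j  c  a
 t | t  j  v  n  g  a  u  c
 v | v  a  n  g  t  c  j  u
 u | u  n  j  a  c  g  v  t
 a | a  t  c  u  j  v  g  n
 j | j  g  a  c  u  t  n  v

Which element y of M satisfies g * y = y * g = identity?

First locate the identity: row n matches the header, so n is the identity.
Scan row g for n: g * v = n. Hence g^(-1) = v.

v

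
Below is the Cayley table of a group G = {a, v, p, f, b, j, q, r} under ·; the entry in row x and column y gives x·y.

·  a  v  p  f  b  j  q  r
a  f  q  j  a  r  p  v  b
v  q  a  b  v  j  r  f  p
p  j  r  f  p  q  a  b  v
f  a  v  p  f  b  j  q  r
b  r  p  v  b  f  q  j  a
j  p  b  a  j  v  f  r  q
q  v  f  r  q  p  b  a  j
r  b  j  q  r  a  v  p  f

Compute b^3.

b^1 = b
b^2 = b·b = f
b^3 = f·b = b
(Structurally, G here is isomorphic to the dihedral group D_4.)

b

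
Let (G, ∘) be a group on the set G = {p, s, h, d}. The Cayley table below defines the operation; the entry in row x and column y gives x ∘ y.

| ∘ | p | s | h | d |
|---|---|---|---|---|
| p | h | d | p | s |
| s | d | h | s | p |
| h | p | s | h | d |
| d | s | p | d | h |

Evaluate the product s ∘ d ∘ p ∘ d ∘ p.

s

s ∘ d = p
p ∘ p = h
h ∘ d = d
d ∘ p = s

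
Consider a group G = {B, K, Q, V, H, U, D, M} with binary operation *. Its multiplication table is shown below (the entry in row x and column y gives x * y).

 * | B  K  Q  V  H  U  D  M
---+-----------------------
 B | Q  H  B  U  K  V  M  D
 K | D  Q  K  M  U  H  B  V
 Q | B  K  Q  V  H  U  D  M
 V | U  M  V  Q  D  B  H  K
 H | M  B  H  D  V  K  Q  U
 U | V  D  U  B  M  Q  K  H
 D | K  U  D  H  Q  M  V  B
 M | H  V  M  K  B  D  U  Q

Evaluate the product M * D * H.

M * D = U
U * H = M

M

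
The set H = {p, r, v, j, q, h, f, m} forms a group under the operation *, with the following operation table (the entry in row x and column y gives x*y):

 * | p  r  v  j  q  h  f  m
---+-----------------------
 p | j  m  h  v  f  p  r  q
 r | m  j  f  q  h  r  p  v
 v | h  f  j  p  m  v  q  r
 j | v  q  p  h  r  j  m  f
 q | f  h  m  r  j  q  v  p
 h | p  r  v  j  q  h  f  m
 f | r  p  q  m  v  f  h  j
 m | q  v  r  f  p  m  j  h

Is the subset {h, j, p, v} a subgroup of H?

Yes

{h, j, p, v} contains the identity h.
Checking products: every product of two elements of {h, j, p, v} (read from the table) lies in {h, j, p, v}, so the set is closed.
In a finite group, a nonempty closed subset is a subgroup. So {h, j, p, v} ≤ H.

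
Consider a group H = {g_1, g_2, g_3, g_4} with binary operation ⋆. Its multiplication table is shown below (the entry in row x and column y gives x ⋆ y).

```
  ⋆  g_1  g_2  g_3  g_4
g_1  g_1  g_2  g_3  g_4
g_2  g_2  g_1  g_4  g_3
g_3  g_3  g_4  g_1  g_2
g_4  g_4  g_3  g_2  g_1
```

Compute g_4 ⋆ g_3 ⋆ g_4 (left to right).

g_4 ⋆ g_3 = g_2
g_2 ⋆ g_4 = g_3
(Structurally, H here is isomorphic to the Klein four-group V_4.)

g_3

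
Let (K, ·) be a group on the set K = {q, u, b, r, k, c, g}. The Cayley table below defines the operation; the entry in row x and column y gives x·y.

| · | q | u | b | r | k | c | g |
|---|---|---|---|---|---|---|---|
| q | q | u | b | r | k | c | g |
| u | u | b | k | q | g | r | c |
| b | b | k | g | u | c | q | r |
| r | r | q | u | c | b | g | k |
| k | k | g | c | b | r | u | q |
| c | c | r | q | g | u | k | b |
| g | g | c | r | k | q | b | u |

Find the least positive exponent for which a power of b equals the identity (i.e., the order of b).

7

The identity element is q (its row matches the header).
b^1 = b
b^2 = b·b = g
b^3 = g·b = r
b^4 = r·b = u
b^5 = u·b = k
b^6 = k·b = c
b^7 = c·b = q
The first power of b equal to the identity is b^7, so ord(b) = 7.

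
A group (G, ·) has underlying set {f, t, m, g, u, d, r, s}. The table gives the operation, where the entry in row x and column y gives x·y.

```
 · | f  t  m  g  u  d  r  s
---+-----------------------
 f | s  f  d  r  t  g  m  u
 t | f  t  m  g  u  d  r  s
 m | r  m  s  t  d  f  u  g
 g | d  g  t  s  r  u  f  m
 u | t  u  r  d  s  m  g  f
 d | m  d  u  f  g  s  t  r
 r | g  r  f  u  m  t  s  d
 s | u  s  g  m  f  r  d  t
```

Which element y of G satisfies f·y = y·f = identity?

First locate the identity: row t matches the header, so t is the identity.
Scan row f for t: f·u = t. Hence f^(-1) = u.
(Structurally, G here is isomorphic to the quaternion group Q_8.)

u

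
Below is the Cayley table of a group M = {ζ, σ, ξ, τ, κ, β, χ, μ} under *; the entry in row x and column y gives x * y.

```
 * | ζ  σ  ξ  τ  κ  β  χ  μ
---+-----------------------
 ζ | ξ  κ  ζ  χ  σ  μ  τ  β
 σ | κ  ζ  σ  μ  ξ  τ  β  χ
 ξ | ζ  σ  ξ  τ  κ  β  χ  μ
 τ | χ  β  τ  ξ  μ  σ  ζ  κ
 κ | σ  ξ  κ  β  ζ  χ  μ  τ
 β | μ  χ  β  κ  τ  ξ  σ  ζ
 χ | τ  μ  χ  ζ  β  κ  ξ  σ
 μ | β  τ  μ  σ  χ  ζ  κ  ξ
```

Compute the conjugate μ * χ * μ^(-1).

The identity is ξ. In row μ, the entry ξ sits in column μ, so μ^(-1) = μ.
μ * χ = κ
κ * μ = τ

τ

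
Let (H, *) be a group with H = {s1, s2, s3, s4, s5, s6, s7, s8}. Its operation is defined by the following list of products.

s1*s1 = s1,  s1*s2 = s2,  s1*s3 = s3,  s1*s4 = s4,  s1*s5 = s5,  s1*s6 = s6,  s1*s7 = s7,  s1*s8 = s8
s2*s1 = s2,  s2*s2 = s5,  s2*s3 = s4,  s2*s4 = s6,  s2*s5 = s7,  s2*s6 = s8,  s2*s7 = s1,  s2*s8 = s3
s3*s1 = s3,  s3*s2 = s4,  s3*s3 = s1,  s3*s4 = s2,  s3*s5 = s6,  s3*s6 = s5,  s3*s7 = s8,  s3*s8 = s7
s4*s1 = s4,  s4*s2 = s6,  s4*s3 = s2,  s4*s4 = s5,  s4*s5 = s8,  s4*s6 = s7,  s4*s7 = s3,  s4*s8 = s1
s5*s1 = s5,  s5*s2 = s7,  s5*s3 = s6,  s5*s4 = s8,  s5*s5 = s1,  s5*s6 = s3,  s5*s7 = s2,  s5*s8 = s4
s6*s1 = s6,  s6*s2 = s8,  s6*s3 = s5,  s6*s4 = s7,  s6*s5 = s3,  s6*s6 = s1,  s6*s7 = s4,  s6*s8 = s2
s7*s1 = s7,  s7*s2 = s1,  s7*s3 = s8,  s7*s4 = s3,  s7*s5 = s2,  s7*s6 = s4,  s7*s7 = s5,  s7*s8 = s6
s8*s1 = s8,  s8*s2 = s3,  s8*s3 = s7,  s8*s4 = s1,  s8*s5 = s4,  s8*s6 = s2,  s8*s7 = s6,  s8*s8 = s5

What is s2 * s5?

Read row s2, column s5: s2 * s5 = s7.
(Structurally, H here is isomorphic to Z_2 x Z_4.)

s7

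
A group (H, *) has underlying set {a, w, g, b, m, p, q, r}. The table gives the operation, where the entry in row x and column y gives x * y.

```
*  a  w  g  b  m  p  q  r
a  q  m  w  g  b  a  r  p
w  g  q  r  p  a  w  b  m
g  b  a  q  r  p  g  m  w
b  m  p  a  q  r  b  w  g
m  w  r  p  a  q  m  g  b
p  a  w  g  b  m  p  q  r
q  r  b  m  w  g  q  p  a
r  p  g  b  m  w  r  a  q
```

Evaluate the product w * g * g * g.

a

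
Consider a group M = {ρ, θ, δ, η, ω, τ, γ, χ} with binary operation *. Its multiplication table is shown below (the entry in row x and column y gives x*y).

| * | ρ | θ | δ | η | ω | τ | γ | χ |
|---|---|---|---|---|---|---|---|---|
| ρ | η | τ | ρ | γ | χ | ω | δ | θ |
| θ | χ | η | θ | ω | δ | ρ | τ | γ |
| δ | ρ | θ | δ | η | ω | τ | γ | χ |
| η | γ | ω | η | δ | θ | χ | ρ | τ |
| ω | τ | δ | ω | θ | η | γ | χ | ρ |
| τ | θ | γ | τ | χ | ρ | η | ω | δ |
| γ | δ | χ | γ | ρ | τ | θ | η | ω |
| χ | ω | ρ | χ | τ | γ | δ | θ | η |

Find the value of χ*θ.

Read row χ, column θ: χ*θ = ρ.

ρ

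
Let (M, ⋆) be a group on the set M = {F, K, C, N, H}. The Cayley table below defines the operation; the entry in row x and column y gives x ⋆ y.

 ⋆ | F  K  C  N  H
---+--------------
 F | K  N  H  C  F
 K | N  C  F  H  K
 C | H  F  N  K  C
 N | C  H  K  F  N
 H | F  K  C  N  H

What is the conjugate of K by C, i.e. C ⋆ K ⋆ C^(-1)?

K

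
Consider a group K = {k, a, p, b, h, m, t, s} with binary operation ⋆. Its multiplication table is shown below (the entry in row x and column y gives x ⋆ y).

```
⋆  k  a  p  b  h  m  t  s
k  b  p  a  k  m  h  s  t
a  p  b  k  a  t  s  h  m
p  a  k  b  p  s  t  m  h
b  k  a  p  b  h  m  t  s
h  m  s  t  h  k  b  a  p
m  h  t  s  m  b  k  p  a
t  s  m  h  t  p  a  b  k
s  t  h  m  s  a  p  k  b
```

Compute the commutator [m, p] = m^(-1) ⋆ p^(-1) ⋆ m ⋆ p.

k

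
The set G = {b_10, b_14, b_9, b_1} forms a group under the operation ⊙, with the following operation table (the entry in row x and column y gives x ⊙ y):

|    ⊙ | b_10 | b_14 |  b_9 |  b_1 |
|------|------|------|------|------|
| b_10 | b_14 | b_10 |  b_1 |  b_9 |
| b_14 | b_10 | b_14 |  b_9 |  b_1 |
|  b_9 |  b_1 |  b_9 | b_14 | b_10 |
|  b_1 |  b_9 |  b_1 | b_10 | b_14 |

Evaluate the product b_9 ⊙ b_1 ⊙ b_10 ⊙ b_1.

b_9 ⊙ b_1 = b_10
b_10 ⊙ b_10 = b_14
b_14 ⊙ b_1 = b_1
(Structurally, G here is isomorphic to the Klein four-group V_4.)

b_1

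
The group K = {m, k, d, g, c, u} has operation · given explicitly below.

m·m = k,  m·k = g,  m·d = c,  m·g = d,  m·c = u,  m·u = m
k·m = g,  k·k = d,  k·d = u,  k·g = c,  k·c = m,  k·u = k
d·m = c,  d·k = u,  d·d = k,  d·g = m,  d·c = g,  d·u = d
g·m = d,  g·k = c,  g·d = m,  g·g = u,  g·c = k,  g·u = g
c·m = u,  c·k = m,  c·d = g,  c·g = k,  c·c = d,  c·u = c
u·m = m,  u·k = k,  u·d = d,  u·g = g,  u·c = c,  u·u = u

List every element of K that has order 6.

{c, m}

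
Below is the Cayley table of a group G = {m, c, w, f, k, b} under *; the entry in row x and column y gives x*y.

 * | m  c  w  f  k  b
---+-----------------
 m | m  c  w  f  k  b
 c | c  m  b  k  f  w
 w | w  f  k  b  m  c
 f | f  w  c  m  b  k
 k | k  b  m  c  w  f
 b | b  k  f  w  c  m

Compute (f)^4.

m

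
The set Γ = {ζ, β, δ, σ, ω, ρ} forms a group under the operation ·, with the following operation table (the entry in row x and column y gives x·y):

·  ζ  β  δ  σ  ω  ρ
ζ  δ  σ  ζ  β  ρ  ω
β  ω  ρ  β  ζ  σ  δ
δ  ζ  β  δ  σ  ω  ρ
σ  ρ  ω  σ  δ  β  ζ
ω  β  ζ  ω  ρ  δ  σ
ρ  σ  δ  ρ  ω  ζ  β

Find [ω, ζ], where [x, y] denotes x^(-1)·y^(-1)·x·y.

Identity is δ; from the table ω^(-1) = ω and ζ^(-1) = ζ.
ω·ζ = β
β·ω = σ
σ·ζ = ρ

ρ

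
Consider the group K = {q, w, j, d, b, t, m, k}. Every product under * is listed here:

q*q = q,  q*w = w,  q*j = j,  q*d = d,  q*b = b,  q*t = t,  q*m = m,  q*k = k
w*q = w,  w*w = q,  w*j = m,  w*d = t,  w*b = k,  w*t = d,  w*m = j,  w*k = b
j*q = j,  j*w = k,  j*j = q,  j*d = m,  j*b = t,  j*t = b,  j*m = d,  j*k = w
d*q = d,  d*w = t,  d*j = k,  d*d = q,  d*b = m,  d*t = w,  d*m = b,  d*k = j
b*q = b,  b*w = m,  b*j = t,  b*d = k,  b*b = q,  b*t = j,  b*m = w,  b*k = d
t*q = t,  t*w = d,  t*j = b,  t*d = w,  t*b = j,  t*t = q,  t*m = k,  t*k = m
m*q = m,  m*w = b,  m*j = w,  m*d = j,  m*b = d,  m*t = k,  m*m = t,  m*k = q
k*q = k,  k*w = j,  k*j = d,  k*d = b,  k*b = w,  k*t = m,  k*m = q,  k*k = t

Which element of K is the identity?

The identity e satisfies e*x = x for all x, so its row in the table reproduces the column headers.
Row q reads: q, w, j, d, b, t, m, k — exactly the header order. So q is the identity.

q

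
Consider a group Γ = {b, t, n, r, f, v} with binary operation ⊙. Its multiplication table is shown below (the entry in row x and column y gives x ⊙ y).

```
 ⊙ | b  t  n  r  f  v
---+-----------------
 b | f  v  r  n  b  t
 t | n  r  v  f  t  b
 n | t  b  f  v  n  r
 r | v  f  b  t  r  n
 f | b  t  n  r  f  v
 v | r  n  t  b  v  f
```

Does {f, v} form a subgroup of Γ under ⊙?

Yes

{f, v} contains the identity f.
Checking products: every product of two elements of {f, v} (read from the table) lies in {f, v}, so the set is closed.
In a finite group, a nonempty closed subset is a subgroup. So {f, v} ≤ Γ.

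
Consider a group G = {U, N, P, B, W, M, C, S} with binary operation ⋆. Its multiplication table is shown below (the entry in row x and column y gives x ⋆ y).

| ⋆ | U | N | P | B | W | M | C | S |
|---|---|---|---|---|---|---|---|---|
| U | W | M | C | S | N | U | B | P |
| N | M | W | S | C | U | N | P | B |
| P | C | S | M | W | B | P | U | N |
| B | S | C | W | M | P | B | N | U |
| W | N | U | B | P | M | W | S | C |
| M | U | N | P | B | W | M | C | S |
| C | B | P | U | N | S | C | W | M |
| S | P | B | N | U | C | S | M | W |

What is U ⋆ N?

Read row U, column N: U ⋆ N = M.

M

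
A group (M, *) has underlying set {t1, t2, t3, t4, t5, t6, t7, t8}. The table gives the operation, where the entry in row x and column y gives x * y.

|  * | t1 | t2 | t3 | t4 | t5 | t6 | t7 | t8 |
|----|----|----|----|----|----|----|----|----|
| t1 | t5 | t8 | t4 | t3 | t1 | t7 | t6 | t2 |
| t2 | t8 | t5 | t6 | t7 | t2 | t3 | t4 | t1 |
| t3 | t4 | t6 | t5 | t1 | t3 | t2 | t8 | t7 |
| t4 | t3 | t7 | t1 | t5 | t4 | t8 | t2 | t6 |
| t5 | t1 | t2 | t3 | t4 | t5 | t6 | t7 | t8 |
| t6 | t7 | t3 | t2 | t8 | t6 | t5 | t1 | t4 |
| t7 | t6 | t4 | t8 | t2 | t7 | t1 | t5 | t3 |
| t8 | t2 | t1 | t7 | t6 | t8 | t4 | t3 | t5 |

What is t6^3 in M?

t6^1 = t6
t6^2 = t6 * t6 = t5
t6^3 = t5 * t6 = t6
(Structurally, M here is isomorphic to the elementary abelian group (Z_2)^3.)

t6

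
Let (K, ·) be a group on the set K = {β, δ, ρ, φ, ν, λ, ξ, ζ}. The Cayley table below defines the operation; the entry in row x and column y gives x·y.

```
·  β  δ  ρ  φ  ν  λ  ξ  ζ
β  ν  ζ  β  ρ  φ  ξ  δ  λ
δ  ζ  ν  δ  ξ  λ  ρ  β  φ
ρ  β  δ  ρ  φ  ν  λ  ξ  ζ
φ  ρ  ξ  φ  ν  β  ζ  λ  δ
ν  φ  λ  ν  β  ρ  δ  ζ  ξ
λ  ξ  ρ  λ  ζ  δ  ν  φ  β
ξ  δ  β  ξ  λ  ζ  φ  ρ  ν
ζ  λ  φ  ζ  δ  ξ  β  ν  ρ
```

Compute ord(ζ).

The identity element is ρ (its row matches the header).
ζ^1 = ζ
ζ^2 = ζ·ζ = ρ
The first power of ζ equal to the identity is ζ^2, so ord(ζ) = 2.

2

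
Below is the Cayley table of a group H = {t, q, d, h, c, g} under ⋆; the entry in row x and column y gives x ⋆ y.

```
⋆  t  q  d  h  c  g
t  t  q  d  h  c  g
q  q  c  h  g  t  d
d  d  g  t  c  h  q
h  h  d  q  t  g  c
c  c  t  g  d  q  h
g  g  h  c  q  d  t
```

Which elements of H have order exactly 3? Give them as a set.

Identity is t. Compute the order of each non-identity element by repeated multiplication:
  q: q → c → t  (order 3)
  d: d → t  (order 2)
  h: h → t  (order 2)
  c: c → q → t  (order 3)
  g: g → t  (order 2)
Elements of order 3: {c, q}.

{c, q}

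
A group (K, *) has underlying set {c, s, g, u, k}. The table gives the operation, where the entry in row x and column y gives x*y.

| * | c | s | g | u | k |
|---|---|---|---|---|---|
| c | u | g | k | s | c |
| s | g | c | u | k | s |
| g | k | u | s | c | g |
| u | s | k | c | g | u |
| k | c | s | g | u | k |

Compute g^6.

g

g^1 = g
g^2 = g*g = s
g^3 = s*g = u
g^4 = u*g = c
g^5 = c*g = k
g^6 = k*g = g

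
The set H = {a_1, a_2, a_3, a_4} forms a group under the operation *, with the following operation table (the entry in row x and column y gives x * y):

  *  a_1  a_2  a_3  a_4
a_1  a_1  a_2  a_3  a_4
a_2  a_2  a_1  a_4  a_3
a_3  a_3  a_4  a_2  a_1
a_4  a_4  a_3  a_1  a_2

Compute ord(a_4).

The identity element is a_1 (its row matches the header).
a_4^1 = a_4
a_4^2 = a_4 * a_4 = a_2
a_4^3 = a_2 * a_4 = a_3
a_4^4 = a_3 * a_4 = a_1
The first power of a_4 equal to the identity is a_4^4, so ord(a_4) = 4.

4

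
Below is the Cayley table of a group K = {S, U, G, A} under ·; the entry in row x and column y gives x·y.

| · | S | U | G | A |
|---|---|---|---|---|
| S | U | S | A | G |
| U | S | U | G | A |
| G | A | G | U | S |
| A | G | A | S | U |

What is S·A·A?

S

S·A = G
G·A = S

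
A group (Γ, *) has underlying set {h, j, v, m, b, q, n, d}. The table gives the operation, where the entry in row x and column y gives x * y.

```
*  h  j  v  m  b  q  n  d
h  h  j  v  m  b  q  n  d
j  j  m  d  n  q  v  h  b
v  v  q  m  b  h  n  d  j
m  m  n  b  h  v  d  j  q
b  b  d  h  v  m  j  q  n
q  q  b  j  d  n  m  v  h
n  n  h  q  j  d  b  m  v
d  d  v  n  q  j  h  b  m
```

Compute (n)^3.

j

n^1 = n
n^2 = n * n = m
n^3 = m * n = j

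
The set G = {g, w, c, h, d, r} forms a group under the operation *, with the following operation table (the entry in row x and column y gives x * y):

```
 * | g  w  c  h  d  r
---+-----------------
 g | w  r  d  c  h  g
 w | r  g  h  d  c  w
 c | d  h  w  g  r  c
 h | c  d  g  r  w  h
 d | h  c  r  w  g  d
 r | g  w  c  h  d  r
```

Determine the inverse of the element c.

d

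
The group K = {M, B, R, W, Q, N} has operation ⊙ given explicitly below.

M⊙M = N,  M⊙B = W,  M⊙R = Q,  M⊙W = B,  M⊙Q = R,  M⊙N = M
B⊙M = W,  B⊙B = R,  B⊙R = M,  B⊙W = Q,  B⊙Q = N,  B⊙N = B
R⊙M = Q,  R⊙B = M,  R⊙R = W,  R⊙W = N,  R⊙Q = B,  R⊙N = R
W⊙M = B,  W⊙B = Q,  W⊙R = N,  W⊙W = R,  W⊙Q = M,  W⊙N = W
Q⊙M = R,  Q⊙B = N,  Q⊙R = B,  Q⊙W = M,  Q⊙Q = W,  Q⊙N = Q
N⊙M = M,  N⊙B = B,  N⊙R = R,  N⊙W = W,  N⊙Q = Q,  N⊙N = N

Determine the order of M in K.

The identity element is N (its row matches the header).
M^1 = M
M^2 = M ⊙ M = N
The first power of M equal to the identity is M^2, so ord(M) = 2.

2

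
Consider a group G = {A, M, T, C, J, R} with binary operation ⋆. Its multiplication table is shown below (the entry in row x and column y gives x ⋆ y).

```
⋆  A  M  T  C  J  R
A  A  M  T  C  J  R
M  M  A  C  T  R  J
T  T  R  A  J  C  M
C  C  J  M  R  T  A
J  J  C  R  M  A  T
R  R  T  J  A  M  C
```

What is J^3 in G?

J^1 = J
J^2 = J ⋆ J = A
J^3 = A ⋆ J = J

J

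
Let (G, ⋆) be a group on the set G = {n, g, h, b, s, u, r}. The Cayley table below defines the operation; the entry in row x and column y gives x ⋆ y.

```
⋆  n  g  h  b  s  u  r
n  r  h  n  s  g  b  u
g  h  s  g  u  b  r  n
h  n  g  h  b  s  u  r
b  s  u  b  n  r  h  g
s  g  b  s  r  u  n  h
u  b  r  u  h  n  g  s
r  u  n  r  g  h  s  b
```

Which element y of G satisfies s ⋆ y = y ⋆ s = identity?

r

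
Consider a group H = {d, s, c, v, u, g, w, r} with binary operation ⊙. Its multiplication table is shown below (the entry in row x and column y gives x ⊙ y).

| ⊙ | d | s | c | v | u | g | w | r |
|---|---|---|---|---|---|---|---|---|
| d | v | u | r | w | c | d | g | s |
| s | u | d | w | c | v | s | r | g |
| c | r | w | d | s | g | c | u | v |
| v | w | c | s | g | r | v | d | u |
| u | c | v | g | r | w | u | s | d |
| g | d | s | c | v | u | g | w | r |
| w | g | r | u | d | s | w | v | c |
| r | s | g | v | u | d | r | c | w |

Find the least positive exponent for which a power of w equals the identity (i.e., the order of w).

4

The identity element is g (its row matches the header).
w^1 = w
w^2 = w ⊙ w = v
w^3 = v ⊙ w = d
w^4 = d ⊙ w = g
The first power of w equal to the identity is w^4, so ord(w) = 4.
(Structurally, H here is isomorphic to the cyclic group Z_8.)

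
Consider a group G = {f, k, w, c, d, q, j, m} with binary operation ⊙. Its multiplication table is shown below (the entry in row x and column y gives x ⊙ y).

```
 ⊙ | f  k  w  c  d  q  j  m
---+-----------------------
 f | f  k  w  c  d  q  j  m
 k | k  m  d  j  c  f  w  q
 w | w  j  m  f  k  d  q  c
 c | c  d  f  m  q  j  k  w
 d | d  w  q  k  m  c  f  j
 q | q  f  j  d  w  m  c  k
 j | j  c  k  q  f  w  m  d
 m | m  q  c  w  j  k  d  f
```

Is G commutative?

k ⊙ w = d but w ⊙ k = j.
Since k and w do not commute, G is not abelian.

No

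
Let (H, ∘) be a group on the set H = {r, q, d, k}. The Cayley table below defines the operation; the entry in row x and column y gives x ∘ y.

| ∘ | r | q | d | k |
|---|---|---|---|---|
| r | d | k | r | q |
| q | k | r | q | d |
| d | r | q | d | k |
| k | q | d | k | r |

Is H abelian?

Check whether the table is symmetric across its main diagonal.
Every entry (row x, col y) equals the entry (row y, col x), so H is abelian.
(In fact H ≅ the cyclic group Z_4.)

Yes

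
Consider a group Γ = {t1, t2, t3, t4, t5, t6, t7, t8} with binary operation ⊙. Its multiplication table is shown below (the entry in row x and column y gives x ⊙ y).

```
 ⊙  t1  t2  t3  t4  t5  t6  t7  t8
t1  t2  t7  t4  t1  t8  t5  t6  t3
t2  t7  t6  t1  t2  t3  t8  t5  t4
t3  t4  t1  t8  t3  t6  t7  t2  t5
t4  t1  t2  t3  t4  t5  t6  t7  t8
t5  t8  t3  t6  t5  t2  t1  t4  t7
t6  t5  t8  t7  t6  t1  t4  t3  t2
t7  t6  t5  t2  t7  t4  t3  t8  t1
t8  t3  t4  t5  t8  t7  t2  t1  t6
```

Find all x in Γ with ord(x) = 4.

Identity is t4. Compute the order of each non-identity element by repeated multiplication:
  t1: t1 → t2 → t7 → t6 → t5 → t8 → t3 → t4  (order 8)
  t2: t2 → t6 → t8 → t4  (order 4)
  t3: t3 → t8 → t5 → t6 → t7 → t2 → t1 → t4  (order 8)
  t5: t5 → t2 → t3 → t6 → t1 → t8 → t7 → t4  (order 8)
  t6: t6 → t4  (order 2)
  t7: t7 → t8 → t1 → t6 → t3 → t2 → t5 → t4  (order 8)
  t8: t8 → t6 → t2 → t4  (order 4)
Elements of order 4: {t2, t8}.
(Structurally, Γ here is isomorphic to the cyclic group Z_8.)

{t2, t8}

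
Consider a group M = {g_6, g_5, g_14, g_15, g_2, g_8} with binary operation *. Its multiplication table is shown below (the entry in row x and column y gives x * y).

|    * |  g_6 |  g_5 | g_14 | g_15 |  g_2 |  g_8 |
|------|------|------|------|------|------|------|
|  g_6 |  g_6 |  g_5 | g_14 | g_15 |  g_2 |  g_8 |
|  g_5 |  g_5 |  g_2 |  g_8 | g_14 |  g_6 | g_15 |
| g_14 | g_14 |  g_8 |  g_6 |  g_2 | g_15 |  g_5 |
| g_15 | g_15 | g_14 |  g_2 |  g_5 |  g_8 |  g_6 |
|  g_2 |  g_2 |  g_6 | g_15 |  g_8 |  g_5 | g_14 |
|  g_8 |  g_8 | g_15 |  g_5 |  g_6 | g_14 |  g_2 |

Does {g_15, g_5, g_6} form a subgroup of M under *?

No

g_15 * g_5 = g_14, which is not in {g_15, g_5, g_6}.
The subset is not closed under *, so it is not a subgroup.
(Structurally, M here is isomorphic to the cyclic group Z_6.)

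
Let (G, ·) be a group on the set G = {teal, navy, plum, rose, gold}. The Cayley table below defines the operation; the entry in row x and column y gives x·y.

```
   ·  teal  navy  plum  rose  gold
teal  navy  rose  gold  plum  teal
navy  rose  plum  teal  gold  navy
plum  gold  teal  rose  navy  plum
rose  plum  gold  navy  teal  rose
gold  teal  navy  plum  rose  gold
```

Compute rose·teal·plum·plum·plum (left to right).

rose·teal = plum
plum·plum = rose
rose·plum = navy
navy·plum = teal

teal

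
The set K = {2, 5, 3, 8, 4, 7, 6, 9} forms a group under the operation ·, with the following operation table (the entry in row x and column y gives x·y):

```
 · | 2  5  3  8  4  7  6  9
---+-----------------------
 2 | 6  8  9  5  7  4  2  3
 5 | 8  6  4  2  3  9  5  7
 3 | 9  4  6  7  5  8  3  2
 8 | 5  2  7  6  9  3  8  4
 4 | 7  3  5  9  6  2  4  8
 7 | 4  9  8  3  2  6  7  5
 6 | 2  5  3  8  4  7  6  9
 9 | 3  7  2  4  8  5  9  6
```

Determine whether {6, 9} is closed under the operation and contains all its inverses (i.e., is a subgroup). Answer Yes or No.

{6, 9} contains the identity 6.
Checking products: every product of two elements of {6, 9} (read from the table) lies in {6, 9}, so the set is closed.
In a finite group, a nonempty closed subset is a subgroup. So {6, 9} ≤ K.

Yes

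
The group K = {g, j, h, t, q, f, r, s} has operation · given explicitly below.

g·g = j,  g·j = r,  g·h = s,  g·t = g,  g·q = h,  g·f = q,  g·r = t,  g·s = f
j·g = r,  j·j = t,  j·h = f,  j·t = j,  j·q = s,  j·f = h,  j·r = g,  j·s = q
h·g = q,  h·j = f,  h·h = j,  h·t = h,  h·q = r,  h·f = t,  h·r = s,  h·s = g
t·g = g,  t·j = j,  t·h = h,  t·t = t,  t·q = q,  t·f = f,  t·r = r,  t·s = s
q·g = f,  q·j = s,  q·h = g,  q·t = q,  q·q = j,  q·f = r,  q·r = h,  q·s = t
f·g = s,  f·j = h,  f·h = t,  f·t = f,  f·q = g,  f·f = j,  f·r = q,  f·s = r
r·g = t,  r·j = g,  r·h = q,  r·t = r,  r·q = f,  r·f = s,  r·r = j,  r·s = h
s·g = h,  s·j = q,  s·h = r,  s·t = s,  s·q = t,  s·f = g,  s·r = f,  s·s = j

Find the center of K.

{j, t}

An element z is central iff its row equals its column in the table.
For q: q·g = f ≠ h = g·q, so q ∉ Z.
Checking each element this way leaves Z(K) = {j, t}.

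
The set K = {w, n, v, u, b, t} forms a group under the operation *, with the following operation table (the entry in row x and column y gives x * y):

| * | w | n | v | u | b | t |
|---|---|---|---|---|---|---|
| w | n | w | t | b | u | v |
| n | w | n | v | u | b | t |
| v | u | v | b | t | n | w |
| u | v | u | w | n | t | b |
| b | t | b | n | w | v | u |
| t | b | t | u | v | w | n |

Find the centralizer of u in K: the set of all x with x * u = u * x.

Compare row u with column u entry by entry.
v * u = t but u * v = w, so v does not.
Collecting the elements that commute with u: C(u) = {n, u}.

{n, u}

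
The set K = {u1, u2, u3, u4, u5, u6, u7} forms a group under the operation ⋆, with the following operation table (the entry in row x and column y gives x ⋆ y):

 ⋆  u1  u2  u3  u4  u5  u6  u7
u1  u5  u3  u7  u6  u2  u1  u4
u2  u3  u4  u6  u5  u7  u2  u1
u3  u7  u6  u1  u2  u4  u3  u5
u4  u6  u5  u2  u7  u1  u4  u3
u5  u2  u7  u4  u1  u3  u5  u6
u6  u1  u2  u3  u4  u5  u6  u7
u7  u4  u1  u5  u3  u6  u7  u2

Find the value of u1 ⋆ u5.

Read row u1, column u5: u1 ⋆ u5 = u2.

u2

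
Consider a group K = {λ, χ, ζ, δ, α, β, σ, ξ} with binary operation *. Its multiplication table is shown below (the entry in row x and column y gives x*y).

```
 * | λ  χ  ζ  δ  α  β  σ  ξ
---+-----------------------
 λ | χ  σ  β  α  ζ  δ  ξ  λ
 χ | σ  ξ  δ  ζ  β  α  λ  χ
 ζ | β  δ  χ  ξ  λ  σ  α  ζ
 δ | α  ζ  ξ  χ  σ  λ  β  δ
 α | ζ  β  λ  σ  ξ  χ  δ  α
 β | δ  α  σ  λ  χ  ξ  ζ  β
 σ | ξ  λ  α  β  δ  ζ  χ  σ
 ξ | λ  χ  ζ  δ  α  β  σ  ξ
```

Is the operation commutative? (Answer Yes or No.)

Yes

Check whether the table is symmetric across its main diagonal.
Every entry (row x, col y) equals the entry (row y, col x), so K is abelian.
(In fact K ≅ Z_2 x Z_4.)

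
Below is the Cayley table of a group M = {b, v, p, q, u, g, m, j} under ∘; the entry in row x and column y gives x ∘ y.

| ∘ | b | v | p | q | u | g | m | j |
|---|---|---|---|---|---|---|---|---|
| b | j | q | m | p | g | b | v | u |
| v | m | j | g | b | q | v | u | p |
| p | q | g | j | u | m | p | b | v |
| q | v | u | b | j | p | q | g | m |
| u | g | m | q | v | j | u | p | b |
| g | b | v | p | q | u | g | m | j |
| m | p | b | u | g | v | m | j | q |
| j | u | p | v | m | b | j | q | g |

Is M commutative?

No

q ∘ v = u but v ∘ q = b.
Since q and v do not commute, M is not abelian.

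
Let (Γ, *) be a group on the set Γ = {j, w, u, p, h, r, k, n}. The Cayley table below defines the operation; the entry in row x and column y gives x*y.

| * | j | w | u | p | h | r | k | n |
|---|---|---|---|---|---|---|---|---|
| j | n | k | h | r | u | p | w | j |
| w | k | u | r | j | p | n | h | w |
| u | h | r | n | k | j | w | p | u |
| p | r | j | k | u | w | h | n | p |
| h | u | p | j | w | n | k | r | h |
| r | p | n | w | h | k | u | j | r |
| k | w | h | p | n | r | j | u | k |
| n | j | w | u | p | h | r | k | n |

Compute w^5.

w^1 = w
w^2 = w*w = u
w^3 = u*w = r
w^4 = r*w = n
w^5 = n*w = w

w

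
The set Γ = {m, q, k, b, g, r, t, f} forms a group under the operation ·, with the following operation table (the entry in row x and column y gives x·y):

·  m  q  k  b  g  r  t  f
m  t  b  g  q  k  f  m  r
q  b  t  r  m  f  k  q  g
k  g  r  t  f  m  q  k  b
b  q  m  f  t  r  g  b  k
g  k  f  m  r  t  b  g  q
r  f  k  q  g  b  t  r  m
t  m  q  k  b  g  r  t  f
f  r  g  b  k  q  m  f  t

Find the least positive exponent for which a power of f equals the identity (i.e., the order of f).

The identity element is t (its row matches the header).
f^1 = f
f^2 = f·f = t
The first power of f equal to the identity is f^2, so ord(f) = 2.

2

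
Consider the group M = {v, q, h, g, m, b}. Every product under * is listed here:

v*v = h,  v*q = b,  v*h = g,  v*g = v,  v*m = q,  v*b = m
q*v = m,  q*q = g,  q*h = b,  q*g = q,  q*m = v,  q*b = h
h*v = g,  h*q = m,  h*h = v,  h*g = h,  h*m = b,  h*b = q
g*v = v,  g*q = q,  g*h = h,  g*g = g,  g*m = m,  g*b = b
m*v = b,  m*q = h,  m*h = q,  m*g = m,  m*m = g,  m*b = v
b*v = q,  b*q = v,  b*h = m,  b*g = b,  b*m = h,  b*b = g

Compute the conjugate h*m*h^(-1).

q

The identity is g. In row h, the entry g sits in column v, so h^(-1) = v.
h*m = b
b*v = q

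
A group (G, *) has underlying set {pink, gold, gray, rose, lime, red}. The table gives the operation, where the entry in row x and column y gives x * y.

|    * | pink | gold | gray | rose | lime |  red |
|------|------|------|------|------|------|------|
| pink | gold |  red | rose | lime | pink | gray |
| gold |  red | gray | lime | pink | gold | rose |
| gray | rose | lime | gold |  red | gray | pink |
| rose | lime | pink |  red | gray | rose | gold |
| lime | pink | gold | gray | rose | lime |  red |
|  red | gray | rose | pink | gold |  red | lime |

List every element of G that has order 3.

Identity is lime. Compute the order of each non-identity element by repeated multiplication:
  pink: pink → gold → red → gray → rose → lime  (order 6)
  gold: gold → gray → lime  (order 3)
  gray: gray → gold → lime  (order 3)
  rose: rose → gray → red → gold → pink → lime  (order 6)
  red: red → lime  (order 2)
Elements of order 3: {gold, gray}.

{gold, gray}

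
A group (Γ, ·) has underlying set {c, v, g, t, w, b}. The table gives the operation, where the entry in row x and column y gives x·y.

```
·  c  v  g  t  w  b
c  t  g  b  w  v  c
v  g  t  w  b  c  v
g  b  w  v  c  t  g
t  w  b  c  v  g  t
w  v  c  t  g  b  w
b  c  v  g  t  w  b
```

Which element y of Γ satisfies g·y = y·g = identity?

c

First locate the identity: row b matches the header, so b is the identity.
Scan row g for b: g·c = b. Hence g^(-1) = c.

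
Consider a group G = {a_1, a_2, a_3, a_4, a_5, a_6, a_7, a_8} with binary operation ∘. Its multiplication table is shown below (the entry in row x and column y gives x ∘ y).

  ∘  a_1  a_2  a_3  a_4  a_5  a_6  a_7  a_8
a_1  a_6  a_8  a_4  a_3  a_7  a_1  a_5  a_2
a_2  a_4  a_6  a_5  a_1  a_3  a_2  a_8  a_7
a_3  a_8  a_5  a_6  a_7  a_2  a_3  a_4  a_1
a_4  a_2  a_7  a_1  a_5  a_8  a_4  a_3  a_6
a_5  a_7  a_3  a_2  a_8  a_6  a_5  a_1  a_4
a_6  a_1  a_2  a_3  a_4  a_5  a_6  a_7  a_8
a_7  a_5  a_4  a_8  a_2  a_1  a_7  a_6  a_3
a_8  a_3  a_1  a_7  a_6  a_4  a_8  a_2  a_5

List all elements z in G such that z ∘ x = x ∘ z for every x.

{a_5, a_6}

An element z is central iff its row equals its column in the table.
For a_7: a_7 ∘ a_8 = a_3 ≠ a_2 = a_8 ∘ a_7, so a_7 ∉ Z.
Checking each element this way leaves Z(G) = {a_5, a_6}.
(Structurally, G here is isomorphic to the dihedral group D_4.)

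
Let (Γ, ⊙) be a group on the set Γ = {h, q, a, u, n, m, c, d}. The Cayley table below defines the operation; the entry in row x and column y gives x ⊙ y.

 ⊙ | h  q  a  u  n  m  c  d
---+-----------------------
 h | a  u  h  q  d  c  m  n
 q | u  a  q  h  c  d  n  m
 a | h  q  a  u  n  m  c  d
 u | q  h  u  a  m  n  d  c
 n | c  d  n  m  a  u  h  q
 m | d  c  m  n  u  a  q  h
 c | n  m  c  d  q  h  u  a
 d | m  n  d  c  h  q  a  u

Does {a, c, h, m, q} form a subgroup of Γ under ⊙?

No

c ⊙ c = u, which is not in {a, c, h, m, q}.
The subset is not closed under ⊙, so it is not a subgroup.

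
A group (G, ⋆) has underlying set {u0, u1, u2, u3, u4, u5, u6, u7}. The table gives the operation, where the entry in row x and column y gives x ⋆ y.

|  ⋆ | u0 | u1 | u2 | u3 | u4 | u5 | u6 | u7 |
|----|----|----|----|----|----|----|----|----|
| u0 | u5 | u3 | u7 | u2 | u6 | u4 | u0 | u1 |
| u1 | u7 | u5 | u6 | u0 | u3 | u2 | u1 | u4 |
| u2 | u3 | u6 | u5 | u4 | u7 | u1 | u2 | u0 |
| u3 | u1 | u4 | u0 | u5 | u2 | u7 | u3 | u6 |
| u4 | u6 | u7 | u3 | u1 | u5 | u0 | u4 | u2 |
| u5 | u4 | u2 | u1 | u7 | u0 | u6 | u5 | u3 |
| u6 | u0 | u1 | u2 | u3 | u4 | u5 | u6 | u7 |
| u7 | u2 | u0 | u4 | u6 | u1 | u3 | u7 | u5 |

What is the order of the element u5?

2

The identity element is u6 (its row matches the header).
u5^1 = u5
u5^2 = u5 ⋆ u5 = u6
The first power of u5 equal to the identity is u5^2, so ord(u5) = 2.
(Structurally, G here is isomorphic to the quaternion group Q_8.)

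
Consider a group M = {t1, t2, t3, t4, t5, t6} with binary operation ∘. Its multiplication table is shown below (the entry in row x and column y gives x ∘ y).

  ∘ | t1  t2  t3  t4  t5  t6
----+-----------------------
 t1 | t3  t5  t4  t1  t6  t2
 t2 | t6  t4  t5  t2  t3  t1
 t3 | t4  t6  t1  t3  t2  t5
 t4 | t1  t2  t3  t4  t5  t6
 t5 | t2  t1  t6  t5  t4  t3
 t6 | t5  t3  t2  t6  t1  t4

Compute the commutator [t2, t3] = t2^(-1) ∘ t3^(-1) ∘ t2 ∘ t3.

t1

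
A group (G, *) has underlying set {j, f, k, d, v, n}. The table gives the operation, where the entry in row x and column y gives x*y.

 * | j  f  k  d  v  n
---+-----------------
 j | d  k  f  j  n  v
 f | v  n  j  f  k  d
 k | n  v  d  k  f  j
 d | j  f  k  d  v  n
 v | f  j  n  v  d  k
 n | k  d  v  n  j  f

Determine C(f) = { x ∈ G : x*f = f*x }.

Compare row f with column f entry by entry.
n*f = d = f*n, so n commutes with f.
j*f = k but f*j = v, so j does not.
Collecting the elements that commute with f: C(f) = {d, f, n}.
(Structurally, G here is isomorphic to the symmetric group S_3.)

{d, f, n}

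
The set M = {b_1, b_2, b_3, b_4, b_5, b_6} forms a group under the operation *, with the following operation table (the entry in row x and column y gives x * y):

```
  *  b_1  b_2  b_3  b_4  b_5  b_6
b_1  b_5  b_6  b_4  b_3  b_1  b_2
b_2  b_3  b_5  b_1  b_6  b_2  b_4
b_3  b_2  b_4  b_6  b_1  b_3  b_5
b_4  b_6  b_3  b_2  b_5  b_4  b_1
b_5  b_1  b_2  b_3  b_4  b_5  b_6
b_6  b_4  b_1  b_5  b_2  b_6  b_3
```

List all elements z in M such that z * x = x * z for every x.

{b_5}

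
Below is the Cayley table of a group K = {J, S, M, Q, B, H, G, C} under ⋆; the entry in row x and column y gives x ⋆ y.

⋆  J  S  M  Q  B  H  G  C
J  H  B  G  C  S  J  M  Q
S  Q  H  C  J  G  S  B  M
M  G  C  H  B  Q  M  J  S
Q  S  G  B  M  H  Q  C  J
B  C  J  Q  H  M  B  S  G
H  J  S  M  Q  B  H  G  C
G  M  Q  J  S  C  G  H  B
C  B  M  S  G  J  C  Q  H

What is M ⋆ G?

J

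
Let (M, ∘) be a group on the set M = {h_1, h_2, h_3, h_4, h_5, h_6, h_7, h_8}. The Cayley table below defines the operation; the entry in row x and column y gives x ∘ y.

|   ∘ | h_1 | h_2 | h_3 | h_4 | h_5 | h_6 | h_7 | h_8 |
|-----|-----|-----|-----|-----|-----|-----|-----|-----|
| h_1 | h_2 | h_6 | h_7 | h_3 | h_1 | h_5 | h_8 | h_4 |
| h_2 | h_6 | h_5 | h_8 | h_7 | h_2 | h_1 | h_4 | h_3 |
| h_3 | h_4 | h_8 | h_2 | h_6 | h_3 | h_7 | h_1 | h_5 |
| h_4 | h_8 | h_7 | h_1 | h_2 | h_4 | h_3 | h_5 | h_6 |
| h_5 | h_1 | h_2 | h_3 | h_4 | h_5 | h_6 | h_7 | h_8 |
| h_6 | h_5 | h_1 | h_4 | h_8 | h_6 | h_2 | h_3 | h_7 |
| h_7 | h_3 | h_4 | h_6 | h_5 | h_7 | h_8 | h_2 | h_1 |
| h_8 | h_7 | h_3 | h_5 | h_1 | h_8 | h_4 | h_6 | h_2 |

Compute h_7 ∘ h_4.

Read row h_7, column h_4: h_7 ∘ h_4 = h_5.

h_5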